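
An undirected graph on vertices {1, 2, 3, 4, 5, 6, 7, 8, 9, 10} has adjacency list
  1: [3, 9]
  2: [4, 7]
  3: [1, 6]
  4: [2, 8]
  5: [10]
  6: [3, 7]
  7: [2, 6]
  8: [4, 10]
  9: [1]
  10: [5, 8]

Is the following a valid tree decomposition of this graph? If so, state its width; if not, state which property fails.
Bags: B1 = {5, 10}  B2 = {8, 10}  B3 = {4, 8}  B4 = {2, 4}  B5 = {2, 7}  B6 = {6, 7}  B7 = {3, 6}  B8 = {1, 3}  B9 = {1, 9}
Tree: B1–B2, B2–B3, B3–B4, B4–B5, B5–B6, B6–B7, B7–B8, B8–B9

Yes; width 1.

Checking the three conditions: (i) the bags cover all of {1, 2, 3, 4, 5, 6, 7, 8, 9, 10}; (ii) for each edge, some bag contains both endpoints; (iii) the bags containing any fixed vertex form a subtree. All hold, so the decomposition is valid with width 2 − 1 = 1.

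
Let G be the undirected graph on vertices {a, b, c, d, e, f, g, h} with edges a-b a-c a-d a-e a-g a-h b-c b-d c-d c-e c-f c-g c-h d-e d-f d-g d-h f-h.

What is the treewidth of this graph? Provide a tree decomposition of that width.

Every bag has size at most 4, so the width is 4 − 1 = 3 and tw(G) ≤ 3. Conversely, {a, c, d, g} is a clique of size 4, and the vertices of any clique must share a bag in every tree decomposition; so some bag has ≥ 4 vertices and tw(G) ≥ 3. The upper and lower bounds meet at 3, so that is the treewidth.

Treewidth 3.
One optimal decomposition is:
Bags: B1 = {c, d, f, h}  B2 = {a, c, d, h}  B3 = {a, b, c, d}  B4 = {a, c, d, e}  B5 = {a, c, d, g}
Tree: B1–B2, B2–B3, B3–B4, B2–B5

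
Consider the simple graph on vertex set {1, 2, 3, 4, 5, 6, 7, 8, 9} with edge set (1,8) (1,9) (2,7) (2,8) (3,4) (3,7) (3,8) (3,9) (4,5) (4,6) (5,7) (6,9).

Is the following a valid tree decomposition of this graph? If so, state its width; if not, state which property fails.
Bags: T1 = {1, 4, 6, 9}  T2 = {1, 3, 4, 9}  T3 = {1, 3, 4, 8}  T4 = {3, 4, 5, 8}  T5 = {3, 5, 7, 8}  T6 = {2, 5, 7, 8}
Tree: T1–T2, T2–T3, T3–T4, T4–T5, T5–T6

Yes; width 3.

Vertex coverage: the bags together contain {1, 2, 3, 4, 5, 6, 7, 8, 9}, the full vertex set. Edge coverage: each edge of G has both endpoints in at least one bag. Running intersection: for every vertex, the bags containing it form a connected subtree. All three properties hold, so this is a valid tree decomposition of width max|bag| − 1 = 3, and hence tw(G) ≤ 3.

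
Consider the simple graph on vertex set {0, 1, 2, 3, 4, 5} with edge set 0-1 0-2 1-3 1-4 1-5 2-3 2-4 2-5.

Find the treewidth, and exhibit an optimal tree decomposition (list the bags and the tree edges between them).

Treewidth 2.
One such decomposition:
Bags: B1 = {1, 2, 3}  B2 = {0, 1, 2}  B3 = {1, 2, 4}  B4 = {1, 2, 5}
Tree: B1–B2, B2–B3, B3–B4

Every bag has size at most 3, so the width is 3 − 1 = 2 and tw(G) ≤ 2. The edges 3–1–0–2–3 form a cycle, so G is not a tree and its treewidth is at least 2. Combining the bounds, tw(G) = 2.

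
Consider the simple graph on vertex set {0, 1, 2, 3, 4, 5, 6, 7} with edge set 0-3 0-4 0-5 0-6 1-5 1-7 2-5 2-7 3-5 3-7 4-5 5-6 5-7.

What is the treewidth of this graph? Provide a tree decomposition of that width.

The largest bag has 3 vertices, giving width 2; this decomposition certifies tw(G) ≤ 2. On the other hand G contains the 3-clique {0, 3, 5}. A clique must lie in a single bag of any decomposition, so no decomposition can have width below 2. Combining the bounds, tw(G) = 2.

Treewidth 2.
One such decomposition:
Bags: B1 = {0, 3, 5}  B2 = {3, 5, 7}  B3 = {2, 5, 7}  B4 = {0, 5, 6}  B5 = {0, 4, 5}  B6 = {1, 5, 7}
Tree: B1–B2, B2–B3, B1–B4, B1–B5, B2–B6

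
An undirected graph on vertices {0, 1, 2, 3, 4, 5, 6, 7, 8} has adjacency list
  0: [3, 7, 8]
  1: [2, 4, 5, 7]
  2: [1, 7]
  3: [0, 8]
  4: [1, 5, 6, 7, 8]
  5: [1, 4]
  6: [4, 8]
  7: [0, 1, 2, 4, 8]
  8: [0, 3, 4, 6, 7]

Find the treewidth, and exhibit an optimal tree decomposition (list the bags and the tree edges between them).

Treewidth 2.
Bags: B1 = {0, 3, 8}  B2 = {0, 7, 8}  B3 = {4, 7, 8}  B4 = {1, 4, 7}  B5 = {1, 2, 7}  B6 = {1, 4, 5}  B7 = {4, 6, 8}
Tree: B1–B2, B2–B3, B3–B4, B4–B5, B4–B6, B3–B7

Each bag holds 3 vertices, so the decomposition has width 2, which upper-bounds the treewidth. On the other hand G contains the 3-clique {0, 3, 8}. A clique must lie in a single bag of any decomposition, so no decomposition can have width below 2. Combining the bounds, tw(G) = 2.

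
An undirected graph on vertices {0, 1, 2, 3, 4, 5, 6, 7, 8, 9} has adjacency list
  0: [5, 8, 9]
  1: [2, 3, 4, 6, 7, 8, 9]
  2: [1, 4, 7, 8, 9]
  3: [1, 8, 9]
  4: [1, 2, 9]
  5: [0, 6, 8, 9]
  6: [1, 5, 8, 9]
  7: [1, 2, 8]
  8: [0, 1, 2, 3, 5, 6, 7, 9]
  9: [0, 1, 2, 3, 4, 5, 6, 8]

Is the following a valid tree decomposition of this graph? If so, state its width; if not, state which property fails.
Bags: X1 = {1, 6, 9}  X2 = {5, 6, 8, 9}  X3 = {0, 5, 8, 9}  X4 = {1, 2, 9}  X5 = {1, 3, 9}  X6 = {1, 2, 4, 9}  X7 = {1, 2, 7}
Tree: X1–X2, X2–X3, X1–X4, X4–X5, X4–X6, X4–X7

A tree decomposition must satisfy three properties: every vertex lies in some bag; for every edge, both endpoints lie together in some bag; and for every vertex, the bags containing it form a connected subtree. Here edge (8,1) lies in no bag, so the decomposition is invalid.

No — edge (8,1) lies in no bag.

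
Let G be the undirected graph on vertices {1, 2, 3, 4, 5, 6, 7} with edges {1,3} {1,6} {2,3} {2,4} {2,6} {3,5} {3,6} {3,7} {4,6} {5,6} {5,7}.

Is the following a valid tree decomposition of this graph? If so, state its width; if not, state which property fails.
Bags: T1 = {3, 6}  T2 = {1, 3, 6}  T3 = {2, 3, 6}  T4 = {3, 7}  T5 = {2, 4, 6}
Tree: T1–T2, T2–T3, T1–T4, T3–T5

No — vertex 5 appears in no bag.

A tree decomposition must satisfy three properties: every vertex lies in some bag; for every edge, both endpoints lie together in some bag; and for every vertex, the bags containing it form a connected subtree. Here vertex 5 appears in no bag, so the decomposition is invalid.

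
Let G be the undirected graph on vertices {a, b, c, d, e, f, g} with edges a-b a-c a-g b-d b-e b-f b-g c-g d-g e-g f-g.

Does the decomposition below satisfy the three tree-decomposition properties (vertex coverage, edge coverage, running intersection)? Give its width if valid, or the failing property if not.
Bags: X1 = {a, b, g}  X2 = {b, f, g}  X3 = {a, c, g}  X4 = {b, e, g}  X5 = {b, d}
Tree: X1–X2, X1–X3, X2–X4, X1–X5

No — edge (g,d) lies in no bag.

A tree decomposition must satisfy three properties: every vertex lies in some bag; for every edge, both endpoints lie together in some bag; and for every vertex, the bags containing it form a connected subtree. Here edge (g,d) lies in no bag, so the decomposition is invalid.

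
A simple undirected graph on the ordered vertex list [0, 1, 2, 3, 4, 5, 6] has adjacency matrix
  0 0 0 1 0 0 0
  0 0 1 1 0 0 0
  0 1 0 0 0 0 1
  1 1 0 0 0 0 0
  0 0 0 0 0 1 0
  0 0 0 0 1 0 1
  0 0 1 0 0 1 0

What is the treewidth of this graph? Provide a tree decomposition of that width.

Each bag holds 2 vertices, so the decomposition has width 1, which upper-bounds the treewidth. Any graph with an edge has treewidth ≥ 1, and G has the edge 4–5. Combining the bounds, tw(G) = 1.

Treewidth 1.
Bags: B1 = {4, 5}  B2 = {5, 6}  B3 = {2, 6}  B4 = {1, 2}  B5 = {1, 3}  B6 = {0, 3}
Tree: B1–B2, B2–B3, B3–B4, B4–B5, B5–B6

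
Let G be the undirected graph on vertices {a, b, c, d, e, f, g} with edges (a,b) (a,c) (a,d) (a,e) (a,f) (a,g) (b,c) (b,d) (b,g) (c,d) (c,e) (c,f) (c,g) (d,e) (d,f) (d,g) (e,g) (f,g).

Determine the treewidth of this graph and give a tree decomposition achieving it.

Each bag holds 5 vertices, so the decomposition has width 4, which upper-bounds the treewidth. Conversely, {a, c, d, e, g} is a clique of size 5, and the vertices of any clique must share a bag in every tree decomposition; so some bag has ≥ 5 vertices and tw(G) ≥ 4. Combining the bounds, tw(G) = 4.

Treewidth 4.
One optimal decomposition is:
Bags: B1 = {a, c, d, e, g}  B2 = {a, c, d, f, g}  B3 = {a, b, c, d, g}
Tree: B1–B2, B2–B3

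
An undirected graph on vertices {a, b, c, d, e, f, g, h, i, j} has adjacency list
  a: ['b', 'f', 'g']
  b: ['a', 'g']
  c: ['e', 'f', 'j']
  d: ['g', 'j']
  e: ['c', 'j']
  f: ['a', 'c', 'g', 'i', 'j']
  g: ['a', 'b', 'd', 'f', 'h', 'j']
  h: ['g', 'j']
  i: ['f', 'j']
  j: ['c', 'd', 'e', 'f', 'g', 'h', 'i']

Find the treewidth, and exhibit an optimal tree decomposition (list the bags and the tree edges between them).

Treewidth 2.
Bags: B1 = {f, i, j}  B2 = {c, f, j}  B3 = {f, g, j}  B4 = {g, h, j}  B5 = {a, f, g}  B6 = {a, b, g}  B7 = {c, e, j}  B8 = {d, g, j}
Tree: B1–B2, B1–B3, B3–B4, B3–B5, B5–B6, B2–B7, B4–B8

Every bag has size at most 3, so the width is 3 − 1 = 2 and tw(G) ≤ 2. On the other hand G contains the 3-clique {d, g, j}. A clique must lie in a single bag of any decomposition, so no decomposition can have width below 2. The upper and lower bounds meet at 2, so that is the treewidth.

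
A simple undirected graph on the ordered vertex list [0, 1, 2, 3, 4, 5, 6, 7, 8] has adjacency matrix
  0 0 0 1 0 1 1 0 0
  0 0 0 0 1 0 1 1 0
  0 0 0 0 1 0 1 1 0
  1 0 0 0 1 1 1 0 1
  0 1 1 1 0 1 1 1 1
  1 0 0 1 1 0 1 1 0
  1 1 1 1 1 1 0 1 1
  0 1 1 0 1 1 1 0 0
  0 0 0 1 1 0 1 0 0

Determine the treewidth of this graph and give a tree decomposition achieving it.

The largest bag has 4 vertices, giving width 3; this decomposition certifies tw(G) ≤ 3. On the other hand G contains the 4-clique {0, 3, 5, 6}. A clique must lie in a single bag of any decomposition, so no decomposition can have width below 3. Combining the bounds, tw(G) = 3.

Treewidth 3.
One optimal decomposition is:
Bags: B1 = {3, 4, 5, 6}  B2 = {4, 5, 6, 7}  B3 = {3, 4, 6, 8}  B4 = {2, 4, 6, 7}  B5 = {1, 4, 6, 7}  B6 = {0, 3, 5, 6}
Tree: B1–B2, B1–B3, B2–B4, B4–B5, B1–B6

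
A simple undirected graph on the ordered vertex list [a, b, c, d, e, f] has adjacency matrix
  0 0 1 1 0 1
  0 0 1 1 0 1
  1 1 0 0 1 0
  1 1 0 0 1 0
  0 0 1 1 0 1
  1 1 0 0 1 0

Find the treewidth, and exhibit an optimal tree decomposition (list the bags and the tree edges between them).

Treewidth 3.
Bags: B1 = {a, b, e, f}  B2 = {a, b, c, e}  B3 = {a, b, d, e}
Tree: B1–B2, B2–B3

The largest bag has 4 vertices, giving width 3; this decomposition certifies tw(G) ≤ 3. For the lower bound: the 4 vertex sets {b,f}, {a,c}, {e}, {d} are disjoint, each induces a connected subgraph, and every pair is joined by at least one edge of G. Contracting each set to a single vertex therefore yields K_{4} as a minor, and since treewidth is minor-monotone, tw(G) ≥ tw(K_{4}) = 3. Therefore the treewidth is 3.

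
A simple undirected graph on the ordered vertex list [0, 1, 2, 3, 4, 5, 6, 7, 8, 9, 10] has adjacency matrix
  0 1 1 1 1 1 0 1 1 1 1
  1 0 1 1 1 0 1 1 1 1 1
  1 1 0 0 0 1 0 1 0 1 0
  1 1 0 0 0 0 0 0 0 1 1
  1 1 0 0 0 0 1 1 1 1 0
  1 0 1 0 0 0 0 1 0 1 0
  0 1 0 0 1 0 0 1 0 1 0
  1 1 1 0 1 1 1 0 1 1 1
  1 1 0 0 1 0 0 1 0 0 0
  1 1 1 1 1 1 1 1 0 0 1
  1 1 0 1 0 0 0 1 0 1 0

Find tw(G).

A width-4 tree decomposition is:
Bags: B1 = {0, 1, 7, 9, 10}  B2 = {0, 1, 4, 7, 9}  B3 = {0, 1, 3, 9, 10}  B4 = {0, 1, 2, 7, 9}  B5 = {0, 1, 4, 7, 8}  B6 = {0, 2, 5, 7, 9}  B7 = {1, 4, 6, 7, 9}
Tree: B1–B2, B1–B3, B2–B4, B2–B5, B4–B6, B2–B7
Each bag holds 5 vertices, so the decomposition has width 4, which upper-bounds the treewidth. On the other hand G contains the 5-clique {0, 1, 3, 9, 10}. A clique must lie in a single bag of any decomposition, so no decomposition can have width below 4. The upper and lower bounds meet at 4, so that is the treewidth.

4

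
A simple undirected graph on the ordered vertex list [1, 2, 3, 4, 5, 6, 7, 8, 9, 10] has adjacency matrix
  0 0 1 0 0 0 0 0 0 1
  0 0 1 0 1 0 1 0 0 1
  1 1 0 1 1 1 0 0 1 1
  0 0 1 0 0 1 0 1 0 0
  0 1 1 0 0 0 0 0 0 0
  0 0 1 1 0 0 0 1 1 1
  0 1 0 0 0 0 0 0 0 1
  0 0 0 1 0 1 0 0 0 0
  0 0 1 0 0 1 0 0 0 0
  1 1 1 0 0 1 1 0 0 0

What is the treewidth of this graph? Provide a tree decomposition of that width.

The largest bag has 3 vertices, giving width 2; this decomposition certifies tw(G) ≤ 2. Conversely, {4, 6, 8} is a clique of size 3, and the vertices of any clique must share a bag in every tree decomposition; so some bag has ≥ 3 vertices and tw(G) ≥ 2. Therefore the treewidth is 2.

Treewidth 2.
Bags: B1 = {3, 6, 10}  B2 = {3, 6, 9}  B3 = {2, 3, 10}  B4 = {1, 3, 10}  B5 = {2, 7, 10}  B6 = {3, 4, 6}  B7 = {2, 3, 5}  B8 = {4, 6, 8}
Tree: B1–B2, B1–B3, B1–B4, B3–B5, B1–B6, B3–B7, B6–B8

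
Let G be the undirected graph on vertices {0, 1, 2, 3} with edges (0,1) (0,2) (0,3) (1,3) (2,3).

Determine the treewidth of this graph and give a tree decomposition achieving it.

Treewidth 2.
One optimal decomposition is:
Bags: B1 = {0, 1, 3}  B2 = {0, 2, 3}
Tree: B1–B2

Every bag has size at most 3, so the width is 3 − 1 = 2 and tw(G) ≤ 2. On the other hand G contains the 3-clique {0, 1, 3}. A clique must lie in a single bag of any decomposition, so no decomposition can have width below 2. Hence tw(G) = 2 exactly.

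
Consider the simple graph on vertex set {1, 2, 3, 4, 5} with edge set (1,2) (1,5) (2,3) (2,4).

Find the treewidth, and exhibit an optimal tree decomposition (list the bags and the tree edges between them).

Treewidth 1.
One such decomposition:
Bags: B1 = {1, 2}  B2 = {2, 3}  B3 = {2, 4}  B4 = {1, 5}
Tree: B1–B2, B1–B3, B1–B4

The largest bag has 2 vertices, giving width 1; this decomposition certifies tw(G) ≤ 1. G has an edge, so its treewidth is at least 1. Therefore the treewidth is 1.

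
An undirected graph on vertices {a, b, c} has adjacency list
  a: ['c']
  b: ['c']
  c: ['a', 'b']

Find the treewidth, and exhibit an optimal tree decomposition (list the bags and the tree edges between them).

Treewidth 1.
Bags: B1 = {a, c}  B2 = {b, c}
Tree: B1–B2

The largest bag has 2 vertices, giving width 1; this decomposition certifies tw(G) ≤ 1. Since G has at least one edge (e.g. c–a), it is not an edgeless graph, so tw(G) ≥ 1. Hence tw(G) = 1 exactly.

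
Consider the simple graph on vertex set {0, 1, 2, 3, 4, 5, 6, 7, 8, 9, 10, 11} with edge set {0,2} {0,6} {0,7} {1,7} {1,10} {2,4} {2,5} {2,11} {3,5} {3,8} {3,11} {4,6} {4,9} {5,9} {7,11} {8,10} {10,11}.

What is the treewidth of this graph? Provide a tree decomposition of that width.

Each bag holds 4 vertices, so the decomposition has width 3, which upper-bounds the treewidth. For the lower bound: the 4 vertex sets {4,6,9}, {0}, {2}, {3,5,7,11} are disjoint, each induces a connected subgraph, and every pair is joined by at least one edge of G. Contracting each set to a single vertex therefore yields K_{4} as a minor, and since treewidth is minor-monotone, tw(G) ≥ tw(K_{4}) = 3. Hence tw(G) = 3 exactly.

Treewidth 3.
One optimal decomposition is:
Bags: B1 = {0, 4, 6, 9}  B2 = {0, 2, 4, 9}  B3 = {0, 2, 5, 9}  B4 = {0, 2, 5, 7}  B5 = {2, 5, 7, 11}  B6 = {3, 5, 7, 11}  B7 = {1, 3, 7, 11}  B8 = {1, 3, 10, 11}  B9 = {1, 3, 8, 10}
Tree: B1–B2, B2–B3, B3–B4, B4–B5, B5–B6, B6–B7, B7–B8, B8–B9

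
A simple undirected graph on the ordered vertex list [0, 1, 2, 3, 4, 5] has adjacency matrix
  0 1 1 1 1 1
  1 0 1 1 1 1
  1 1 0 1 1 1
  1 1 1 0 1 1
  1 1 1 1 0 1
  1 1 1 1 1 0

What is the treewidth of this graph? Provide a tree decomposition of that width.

A single bag containing all 6 vertices is trivially a valid decomposition of width 5. For the lower bound, the 6 vertices {0, 1, 2, 3, 4, 5} are pairwise adjacent, and any tree decomposition puts a clique entirely inside one bag — forcing width ≥ 5. Hence tw(G) = 5 exactly.

Treewidth 5.
Bags: B1 = {0, 1, 2, 3, 4, 5}
Tree: (single bag)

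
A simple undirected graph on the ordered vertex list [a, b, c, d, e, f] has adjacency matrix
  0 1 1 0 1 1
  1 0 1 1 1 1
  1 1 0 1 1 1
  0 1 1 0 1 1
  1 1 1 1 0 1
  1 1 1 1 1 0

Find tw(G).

4

A width-4 tree decomposition is:
Bags: B1 = {b, c, d, e, f}  B2 = {a, b, c, e, f}
Tree: B1–B2
The largest bag has 5 vertices, giving width 4; this decomposition certifies tw(G) ≤ 4. For the lower bound, the 5 vertices {b, c, d, e, f} are pairwise adjacent, and any tree decomposition puts a clique entirely inside one bag — forcing width ≥ 4. Hence tw(G) = 4 exactly.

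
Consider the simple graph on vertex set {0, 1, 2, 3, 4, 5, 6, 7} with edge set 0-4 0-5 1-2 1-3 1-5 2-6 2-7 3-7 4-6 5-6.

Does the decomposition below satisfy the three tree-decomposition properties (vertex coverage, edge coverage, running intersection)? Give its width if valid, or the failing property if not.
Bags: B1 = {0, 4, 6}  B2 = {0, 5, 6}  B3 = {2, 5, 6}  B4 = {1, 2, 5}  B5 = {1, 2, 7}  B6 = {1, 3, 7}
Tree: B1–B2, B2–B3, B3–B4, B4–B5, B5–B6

Yes; width 2.

Vertex coverage: the bags together contain {0, 1, 2, 3, 4, 5, 6, 7}, the full vertex set. Edge coverage: each edge of G has both endpoints in at least one bag. Running intersection: for every vertex, the bags containing it form a connected subtree. All three properties hold, so this is a valid tree decomposition of width max|bag| − 1 = 2, and hence tw(G) ≤ 2.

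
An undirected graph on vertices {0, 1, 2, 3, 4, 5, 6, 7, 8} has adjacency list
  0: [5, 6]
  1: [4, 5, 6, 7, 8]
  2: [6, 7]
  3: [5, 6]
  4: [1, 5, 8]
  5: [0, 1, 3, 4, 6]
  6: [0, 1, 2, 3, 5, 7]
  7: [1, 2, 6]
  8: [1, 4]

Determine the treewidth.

2

A width-2 tree decomposition is:
Bags: B1 = {1, 5, 6}  B2 = {1, 4, 5}  B3 = {1, 6, 7}  B4 = {2, 6, 7}  B5 = {1, 4, 8}  B6 = {3, 5, 6}  B7 = {0, 5, 6}
Tree: B1–B2, B1–B3, B3–B4, B2–B5, B1–B6, B6–B7
Each bag holds 3 vertices, so the decomposition has width 2, which upper-bounds the treewidth. On the other hand G contains the 3-clique {1, 4, 8}. A clique must lie in a single bag of any decomposition, so no decomposition can have width below 2. Therefore the treewidth is 2.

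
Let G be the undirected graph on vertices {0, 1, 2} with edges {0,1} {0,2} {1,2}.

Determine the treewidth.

2

A width-2 tree decomposition is:
Bags: B1 = {0, 1, 2}
Tree: (single bag)
A single bag containing all 3 vertices is trivially a valid decomposition of width 2. For the lower bound, the 3 vertices {0, 1, 2} are pairwise adjacent, and any tree decomposition puts a clique entirely inside one bag — forcing width ≥ 2. The upper and lower bounds meet at 2, so that is the treewidth.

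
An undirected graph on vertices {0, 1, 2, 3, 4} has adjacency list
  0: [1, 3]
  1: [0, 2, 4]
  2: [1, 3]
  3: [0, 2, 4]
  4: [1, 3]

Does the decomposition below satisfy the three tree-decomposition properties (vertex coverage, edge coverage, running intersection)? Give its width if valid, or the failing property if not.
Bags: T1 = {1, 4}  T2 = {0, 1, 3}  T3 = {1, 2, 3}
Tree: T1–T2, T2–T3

A tree decomposition must satisfy three properties: every vertex lies in some bag; for every edge, both endpoints lie together in some bag; and for every vertex, the bags containing it form a connected subtree. Here edge (3,4) lies in no bag, so the decomposition is invalid.

No — edge (3,4) lies in no bag.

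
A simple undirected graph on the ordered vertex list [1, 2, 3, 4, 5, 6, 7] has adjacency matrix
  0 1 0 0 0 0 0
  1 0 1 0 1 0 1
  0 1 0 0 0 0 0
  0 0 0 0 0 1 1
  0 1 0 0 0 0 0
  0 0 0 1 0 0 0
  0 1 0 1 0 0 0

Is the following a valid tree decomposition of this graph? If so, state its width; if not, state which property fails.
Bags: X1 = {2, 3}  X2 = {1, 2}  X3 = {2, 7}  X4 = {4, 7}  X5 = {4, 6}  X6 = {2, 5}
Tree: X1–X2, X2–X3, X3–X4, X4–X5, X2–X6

Every vertex of G appears in some bag (union = {1, 2, 3, 4, 5, 6, 7}); every edge is covered by a bag; and for each vertex v the set of bags containing v is connected in the bag tree. The decomposition is therefore valid. The largest bag has 2 vertices, so the width is 1.

Yes; width 1.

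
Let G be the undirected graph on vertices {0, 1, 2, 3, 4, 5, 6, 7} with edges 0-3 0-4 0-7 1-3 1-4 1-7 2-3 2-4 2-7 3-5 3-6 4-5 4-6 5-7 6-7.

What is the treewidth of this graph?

A width-3 tree decomposition is:
Bags: B1 = {1, 3, 4, 7}  B2 = {2, 3, 4, 7}  B3 = {3, 4, 6, 7}  B4 = {0, 3, 4, 7}  B5 = {3, 4, 5, 7}
Tree: B1–B2, B2–B3, B3–B4, B4–B5
Each bag holds 4 vertices, so the decomposition has width 3, which upper-bounds the treewidth. For the lower bound: the 4 vertex sets {1,4}, {2,3}, {7}, {6} are disjoint, each induces a connected subgraph, and every pair is joined by at least one edge of G. Contracting each set to a single vertex therefore yields K_{4} as a minor, and since treewidth is minor-monotone, tw(G) ≥ tw(K_{4}) = 3. Combining the bounds, tw(G) = 3.

3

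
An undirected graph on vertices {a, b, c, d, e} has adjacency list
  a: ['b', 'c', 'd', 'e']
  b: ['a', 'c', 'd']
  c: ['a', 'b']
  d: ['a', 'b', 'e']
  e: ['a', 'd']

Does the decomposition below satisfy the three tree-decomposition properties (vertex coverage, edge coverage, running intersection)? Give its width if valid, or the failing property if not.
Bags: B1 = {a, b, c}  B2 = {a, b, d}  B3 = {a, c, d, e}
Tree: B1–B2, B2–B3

A tree decomposition must satisfy three properties: every vertex lies in some bag; for every edge, both endpoints lie together in some bag; and for every vertex, the bags containing it form a connected subtree. Here bags containing vertex c are not connected in the tree, so the decomposition is invalid.

No — bags containing vertex c are not connected in the tree.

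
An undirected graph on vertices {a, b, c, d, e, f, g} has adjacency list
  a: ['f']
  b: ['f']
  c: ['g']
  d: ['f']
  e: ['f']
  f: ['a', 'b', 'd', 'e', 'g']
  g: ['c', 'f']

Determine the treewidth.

A width-1 tree decomposition is:
Bags: B1 = {f, g}  B2 = {e, f}  B3 = {c, g}  B4 = {b, f}  B5 = {d, f}  B6 = {a, f}
Tree: B1–B2, B1–B3, B1–B4, B4–B5, B5–B6
The largest bag has 2 vertices, giving width 1; this decomposition certifies tw(G) ≤ 1. Any graph with an edge has treewidth ≥ 1, and G has the edge f–g. Hence tw(G) = 1 exactly.

1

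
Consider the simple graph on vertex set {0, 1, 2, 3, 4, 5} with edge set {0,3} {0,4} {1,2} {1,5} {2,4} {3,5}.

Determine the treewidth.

A width-2 tree decomposition is:
Bags: B1 = {0, 2, 4}  B2 = {0, 1, 2}  B3 = {0, 1, 5}  B4 = {0, 3, 5}
Tree: B1–B2, B2–B3, B3–B4
Every bag has size at most 3, so the width is 3 − 1 = 2 and tw(G) ≤ 2. The edges 0–4–2–1–5–3–0 form a cycle, so G is not a tree and its treewidth is at least 2. Combining the bounds, tw(G) = 2.

2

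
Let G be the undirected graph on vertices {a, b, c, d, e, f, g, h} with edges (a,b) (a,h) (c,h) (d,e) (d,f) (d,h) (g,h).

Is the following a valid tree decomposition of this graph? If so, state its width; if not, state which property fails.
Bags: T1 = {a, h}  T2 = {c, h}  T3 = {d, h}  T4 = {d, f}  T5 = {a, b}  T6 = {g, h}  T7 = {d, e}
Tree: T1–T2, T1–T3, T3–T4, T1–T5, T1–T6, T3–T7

Vertex coverage: the bags together contain {a, b, c, d, e, f, g, h}, the full vertex set. Edge coverage: each edge of G has both endpoints in at least one bag. Running intersection: for every vertex, the bags containing it form a connected subtree. All three properties hold, so this is a valid tree decomposition of width max|bag| − 1 = 1, and hence tw(G) ≤ 1.

Yes; width 1.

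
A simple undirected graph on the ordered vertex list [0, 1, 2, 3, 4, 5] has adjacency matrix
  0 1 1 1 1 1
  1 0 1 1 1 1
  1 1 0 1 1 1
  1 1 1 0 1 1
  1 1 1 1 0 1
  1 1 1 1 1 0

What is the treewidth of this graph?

A width-5 tree decomposition is:
Bags: B1 = {0, 1, 2, 3, 4, 5}
Tree: (single bag)
With just one bag of size 6, the width is 6 − 1 = 5, so tw(G) ≤ 5. For the lower bound, the 6 vertices {0, 1, 2, 3, 4, 5} are pairwise adjacent, and any tree decomposition puts a clique entirely inside one bag — forcing width ≥ 5. Combining the bounds, tw(G) = 5.

5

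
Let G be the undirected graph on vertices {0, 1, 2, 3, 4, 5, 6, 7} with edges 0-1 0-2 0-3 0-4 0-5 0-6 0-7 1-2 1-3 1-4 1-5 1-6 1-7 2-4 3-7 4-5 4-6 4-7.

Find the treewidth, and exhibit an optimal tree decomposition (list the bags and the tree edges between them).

Treewidth 3.
Bags: B1 = {0, 1, 4, 7}  B2 = {0, 1, 4, 6}  B3 = {0, 1, 4, 5}  B4 = {0, 1, 2, 4}  B5 = {0, 1, 3, 7}
Tree: B1–B2, B2–B3, B1–B4, B1–B5

Each bag holds 4 vertices, so the decomposition has width 3, which upper-bounds the treewidth. On the other hand G contains the 4-clique {0, 1, 3, 7}. A clique must lie in a single bag of any decomposition, so no decomposition can have width below 3. Combining the bounds, tw(G) = 3.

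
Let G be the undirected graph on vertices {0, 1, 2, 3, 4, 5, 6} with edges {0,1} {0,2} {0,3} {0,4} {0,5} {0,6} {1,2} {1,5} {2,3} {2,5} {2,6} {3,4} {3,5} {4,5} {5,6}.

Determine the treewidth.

A width-3 tree decomposition is:
Bags: B1 = {0, 2, 5, 6}  B2 = {0, 2, 3, 5}  B3 = {0, 1, 2, 5}  B4 = {0, 3, 4, 5}
Tree: B1–B2, B1–B3, B2–B4
Every bag has size at most 4, so the width is 4 − 1 = 3 and tw(G) ≤ 3. Conversely, {0, 1, 2, 5} is a clique of size 4, and the vertices of any clique must share a bag in every tree decomposition; so some bag has ≥ 4 vertices and tw(G) ≥ 3. Combining the bounds, tw(G) = 3.

3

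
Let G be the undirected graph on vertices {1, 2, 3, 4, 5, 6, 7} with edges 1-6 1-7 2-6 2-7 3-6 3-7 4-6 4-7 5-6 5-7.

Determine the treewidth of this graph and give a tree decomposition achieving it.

Every bag has size at most 3, so the width is 3 − 1 = 2 and tw(G) ≤ 2. Since 7–5–6–4–7 is a cycle in G, G is not acyclic. Forests are exactly the graphs of treewidth ≤ 1, so tw(G) ≥ 2. Hence tw(G) = 2 exactly.

Treewidth 2.
One such decomposition:
Bags: B1 = {5, 6, 7}  B2 = {4, 6, 7}  B3 = {1, 6, 7}  B4 = {2, 6, 7}  B5 = {3, 6, 7}
Tree: B1–B2, B2–B3, B3–B4, B4–B5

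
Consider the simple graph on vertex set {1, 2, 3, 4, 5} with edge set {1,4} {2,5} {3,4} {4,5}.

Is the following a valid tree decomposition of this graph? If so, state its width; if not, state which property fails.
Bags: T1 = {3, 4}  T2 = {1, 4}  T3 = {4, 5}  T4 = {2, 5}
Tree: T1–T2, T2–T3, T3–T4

Yes; width 1.

Vertex coverage: the bags together contain {1, 2, 3, 4, 5}, the full vertex set. Edge coverage: each edge of G has both endpoints in at least one bag. Running intersection: for every vertex, the bags containing it form a connected subtree. All three properties hold, so this is a valid tree decomposition of width max|bag| − 1 = 1, and hence tw(G) ≤ 1.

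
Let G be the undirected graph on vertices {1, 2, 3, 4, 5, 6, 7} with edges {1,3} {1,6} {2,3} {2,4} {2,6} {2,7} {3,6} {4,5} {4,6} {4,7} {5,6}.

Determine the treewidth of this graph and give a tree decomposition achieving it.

Treewidth 2.
One optimal decomposition is:
Bags: B1 = {2, 4, 6}  B2 = {2, 4, 7}  B3 = {2, 3, 6}  B4 = {4, 5, 6}  B5 = {1, 3, 6}
Tree: B1–B2, B1–B3, B1–B4, B3–B5

The largest bag has 3 vertices, giving width 2; this decomposition certifies tw(G) ≤ 2. On the other hand G contains the 3-clique {1, 3, 6}. A clique must lie in a single bag of any decomposition, so no decomposition can have width below 2. Hence tw(G) = 2 exactly.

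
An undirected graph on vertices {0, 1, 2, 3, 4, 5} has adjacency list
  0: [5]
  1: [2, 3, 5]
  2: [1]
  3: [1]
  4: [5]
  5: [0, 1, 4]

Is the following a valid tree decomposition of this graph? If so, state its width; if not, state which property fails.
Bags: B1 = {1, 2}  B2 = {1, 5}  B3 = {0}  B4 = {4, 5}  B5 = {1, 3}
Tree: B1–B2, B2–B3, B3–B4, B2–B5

No — edge (5,0) lies in no bag.

A tree decomposition must satisfy three properties: every vertex lies in some bag; for every edge, both endpoints lie together in some bag; and for every vertex, the bags containing it form a connected subtree. Here edge (5,0) lies in no bag, so the decomposition is invalid.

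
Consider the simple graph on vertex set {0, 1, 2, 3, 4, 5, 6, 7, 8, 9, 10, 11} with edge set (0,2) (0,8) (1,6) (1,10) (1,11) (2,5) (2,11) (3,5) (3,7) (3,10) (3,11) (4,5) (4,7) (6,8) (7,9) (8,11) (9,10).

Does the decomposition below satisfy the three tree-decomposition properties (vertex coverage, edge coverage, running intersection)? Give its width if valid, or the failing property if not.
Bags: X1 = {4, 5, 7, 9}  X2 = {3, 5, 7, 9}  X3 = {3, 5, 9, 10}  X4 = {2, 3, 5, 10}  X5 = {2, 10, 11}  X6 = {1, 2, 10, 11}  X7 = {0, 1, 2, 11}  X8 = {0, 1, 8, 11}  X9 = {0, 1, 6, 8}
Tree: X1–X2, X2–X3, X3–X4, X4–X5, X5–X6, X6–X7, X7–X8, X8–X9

A tree decomposition must satisfy three properties: every vertex lies in some bag; for every edge, both endpoints lie together in some bag; and for every vertex, the bags containing it form a connected subtree. Here edge (3,11) lies in no bag, so the decomposition is invalid.

No — edge (3,11) lies in no bag.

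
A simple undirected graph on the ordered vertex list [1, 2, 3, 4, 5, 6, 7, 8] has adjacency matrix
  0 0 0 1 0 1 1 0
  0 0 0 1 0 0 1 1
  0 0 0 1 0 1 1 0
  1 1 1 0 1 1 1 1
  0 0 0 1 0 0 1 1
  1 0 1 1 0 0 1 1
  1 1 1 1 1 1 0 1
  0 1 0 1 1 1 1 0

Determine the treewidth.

A width-3 tree decomposition is:
Bags: B1 = {3, 4, 6, 7}  B2 = {4, 6, 7, 8}  B3 = {2, 4, 7, 8}  B4 = {4, 5, 7, 8}  B5 = {1, 4, 6, 7}
Tree: B1–B2, B2–B3, B3–B4, B1–B5
Each bag holds 4 vertices, so the decomposition has width 3, which upper-bounds the treewidth. For the lower bound, the 4 vertices {2, 4, 7, 8} are pairwise adjacent, and any tree decomposition puts a clique entirely inside one bag — forcing width ≥ 3. The upper and lower bounds meet at 3, so that is the treewidth.

3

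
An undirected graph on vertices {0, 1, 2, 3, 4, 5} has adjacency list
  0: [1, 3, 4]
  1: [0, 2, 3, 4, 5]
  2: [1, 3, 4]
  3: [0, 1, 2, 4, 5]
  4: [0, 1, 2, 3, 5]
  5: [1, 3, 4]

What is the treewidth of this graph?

A width-3 tree decomposition is:
Bags: B1 = {1, 2, 3, 4}  B2 = {0, 1, 3, 4}  B3 = {1, 3, 4, 5}
Tree: B1–B2, B1–B3
Each bag holds 4 vertices, so the decomposition has width 3, which upper-bounds the treewidth. On the other hand G contains the 4-clique {0, 1, 3, 4}. A clique must lie in a single bag of any decomposition, so no decomposition can have width below 3. Combining the bounds, tw(G) = 3.

3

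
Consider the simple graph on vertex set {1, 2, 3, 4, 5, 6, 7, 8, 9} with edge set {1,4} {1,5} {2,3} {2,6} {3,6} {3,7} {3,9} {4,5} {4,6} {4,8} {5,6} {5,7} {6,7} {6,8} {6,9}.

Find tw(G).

A width-2 tree decomposition is:
Bags: B1 = {5, 6, 7}  B2 = {3, 6, 7}  B3 = {3, 6, 9}  B4 = {4, 5, 6}  B5 = {2, 3, 6}  B6 = {1, 4, 5}  B7 = {4, 6, 8}
Tree: B1–B2, B2–B3, B1–B4, B2–B5, B4–B6, B4–B7
Each bag holds 3 vertices, so the decomposition has width 2, which upper-bounds the treewidth. On the other hand G contains the 3-clique {1, 4, 5}. A clique must lie in a single bag of any decomposition, so no decomposition can have width below 2. Combining the bounds, tw(G) = 2.

2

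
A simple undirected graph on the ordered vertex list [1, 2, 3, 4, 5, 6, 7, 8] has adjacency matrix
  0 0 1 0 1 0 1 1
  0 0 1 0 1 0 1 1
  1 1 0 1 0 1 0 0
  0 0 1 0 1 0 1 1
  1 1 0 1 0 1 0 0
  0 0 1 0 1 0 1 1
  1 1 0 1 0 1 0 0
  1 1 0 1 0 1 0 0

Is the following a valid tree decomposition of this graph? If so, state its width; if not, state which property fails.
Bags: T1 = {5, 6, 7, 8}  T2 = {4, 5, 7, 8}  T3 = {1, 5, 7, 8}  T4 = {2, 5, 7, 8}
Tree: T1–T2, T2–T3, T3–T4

A tree decomposition must satisfy three properties: every vertex lies in some bag; for every edge, both endpoints lie together in some bag; and for every vertex, the bags containing it form a connected subtree. Here vertex 3 appears in no bag, so the decomposition is invalid.

No — vertex 3 appears in no bag.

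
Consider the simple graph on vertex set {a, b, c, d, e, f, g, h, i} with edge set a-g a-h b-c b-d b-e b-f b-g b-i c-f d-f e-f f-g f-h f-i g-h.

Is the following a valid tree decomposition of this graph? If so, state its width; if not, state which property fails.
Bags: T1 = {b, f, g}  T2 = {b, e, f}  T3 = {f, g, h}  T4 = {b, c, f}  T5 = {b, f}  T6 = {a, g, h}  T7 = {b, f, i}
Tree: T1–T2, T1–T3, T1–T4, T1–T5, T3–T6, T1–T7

A tree decomposition must satisfy three properties: every vertex lies in some bag; for every edge, both endpoints lie together in some bag; and for every vertex, the bags containing it form a connected subtree. Here vertex d appears in no bag, so the decomposition is invalid.

No — vertex d appears in no bag.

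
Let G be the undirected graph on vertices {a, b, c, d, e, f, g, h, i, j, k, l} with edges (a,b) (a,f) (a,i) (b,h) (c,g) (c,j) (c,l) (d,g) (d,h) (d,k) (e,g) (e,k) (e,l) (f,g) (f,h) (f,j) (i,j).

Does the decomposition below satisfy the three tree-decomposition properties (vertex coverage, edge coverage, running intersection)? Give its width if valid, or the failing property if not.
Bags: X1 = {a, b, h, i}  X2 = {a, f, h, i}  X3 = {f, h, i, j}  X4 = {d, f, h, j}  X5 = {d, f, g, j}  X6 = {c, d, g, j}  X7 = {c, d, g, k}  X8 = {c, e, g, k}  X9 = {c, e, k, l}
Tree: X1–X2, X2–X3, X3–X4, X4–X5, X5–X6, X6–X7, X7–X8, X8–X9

Checking the three conditions: (i) the bags cover all of {a, b, c, d, e, f, g, h, i, j, k, l}; (ii) for each edge, some bag contains both endpoints; (iii) the bags containing any fixed vertex form a subtree. All hold, so the decomposition is valid with width 4 − 1 = 3.

Yes; width 3.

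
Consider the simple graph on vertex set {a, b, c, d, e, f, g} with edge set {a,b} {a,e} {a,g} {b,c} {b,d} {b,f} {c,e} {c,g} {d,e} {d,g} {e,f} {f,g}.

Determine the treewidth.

3

A width-3 tree decomposition is:
Bags: B1 = {b, c, e, g}  B2 = {b, e, f, g}  B3 = {a, b, e, g}  B4 = {b, d, e, g}
Tree: B1–B2, B2–B3, B3–B4
Every bag has size at most 4, so the width is 4 − 1 = 3 and tw(G) ≤ 3. For the lower bound: the 4 vertex sets {b,c}, {e,f}, {g}, {a} are disjoint, each induces a connected subgraph, and every pair is joined by at least one edge of G. Contracting each set to a single vertex therefore yields K_{4} as a minor, and since treewidth is minor-monotone, tw(G) ≥ tw(K_{4}) = 3. The upper and lower bounds meet at 3, so that is the treewidth.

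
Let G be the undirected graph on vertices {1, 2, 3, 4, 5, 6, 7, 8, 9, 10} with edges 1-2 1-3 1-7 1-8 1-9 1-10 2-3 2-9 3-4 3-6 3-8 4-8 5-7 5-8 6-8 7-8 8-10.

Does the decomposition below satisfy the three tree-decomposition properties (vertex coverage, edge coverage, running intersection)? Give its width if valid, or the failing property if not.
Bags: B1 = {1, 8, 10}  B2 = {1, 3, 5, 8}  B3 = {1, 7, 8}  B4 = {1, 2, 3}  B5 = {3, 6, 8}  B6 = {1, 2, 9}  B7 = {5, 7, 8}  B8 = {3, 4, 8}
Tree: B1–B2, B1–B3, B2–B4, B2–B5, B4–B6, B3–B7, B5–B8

A tree decomposition must satisfy three properties: every vertex lies in some bag; for every edge, both endpoints lie together in some bag; and for every vertex, the bags containing it form a connected subtree. Here bags containing vertex 5 are not connected in the tree, so the decomposition is invalid.

No — bags containing vertex 5 are not connected in the tree.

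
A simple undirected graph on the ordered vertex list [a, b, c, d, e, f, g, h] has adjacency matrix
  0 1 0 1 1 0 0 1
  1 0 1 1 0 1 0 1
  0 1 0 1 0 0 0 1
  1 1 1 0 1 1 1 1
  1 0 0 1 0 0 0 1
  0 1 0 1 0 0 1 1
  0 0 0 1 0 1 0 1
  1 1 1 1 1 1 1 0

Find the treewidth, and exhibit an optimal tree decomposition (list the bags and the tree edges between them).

Treewidth 3.
One such decomposition:
Bags: B1 = {b, d, f, h}  B2 = {a, b, d, h}  B3 = {b, c, d, h}  B4 = {d, f, g, h}  B5 = {a, d, e, h}
Tree: B1–B2, B2–B3, B1–B4, B2–B5

Every bag has size at most 4, so the width is 4 − 1 = 3 and tw(G) ≤ 3. For the lower bound, the 4 vertices {d, f, g, h} are pairwise adjacent, and any tree decomposition puts a clique entirely inside one bag — forcing width ≥ 3. Hence tw(G) = 3 exactly.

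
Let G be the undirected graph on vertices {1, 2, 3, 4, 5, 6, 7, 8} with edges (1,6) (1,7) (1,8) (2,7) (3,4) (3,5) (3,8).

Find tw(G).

A width-1 tree decomposition is:
Bags: B1 = {3, 8}  B2 = {1, 8}  B3 = {3, 5}  B4 = {1, 7}  B5 = {1, 6}  B6 = {2, 7}  B7 = {3, 4}
Tree: B1–B2, B1–B3, B2–B4, B2–B5, B4–B6, B1–B7
The largest bag has 2 vertices, giving width 1; this decomposition certifies tw(G) ≤ 1. Any graph with an edge has treewidth ≥ 1, and G has the edge 8–3. Hence tw(G) = 1 exactly.

1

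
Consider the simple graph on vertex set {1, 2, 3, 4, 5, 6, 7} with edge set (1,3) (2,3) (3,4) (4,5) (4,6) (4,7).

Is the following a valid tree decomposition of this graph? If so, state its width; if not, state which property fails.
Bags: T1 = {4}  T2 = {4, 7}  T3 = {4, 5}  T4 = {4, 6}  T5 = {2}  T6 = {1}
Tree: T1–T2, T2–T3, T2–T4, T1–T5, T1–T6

A tree decomposition must satisfy three properties: every vertex lies in some bag; for every edge, both endpoints lie together in some bag; and for every vertex, the bags containing it form a connected subtree. Here vertex 3 appears in no bag, so the decomposition is invalid.

No — vertex 3 appears in no bag.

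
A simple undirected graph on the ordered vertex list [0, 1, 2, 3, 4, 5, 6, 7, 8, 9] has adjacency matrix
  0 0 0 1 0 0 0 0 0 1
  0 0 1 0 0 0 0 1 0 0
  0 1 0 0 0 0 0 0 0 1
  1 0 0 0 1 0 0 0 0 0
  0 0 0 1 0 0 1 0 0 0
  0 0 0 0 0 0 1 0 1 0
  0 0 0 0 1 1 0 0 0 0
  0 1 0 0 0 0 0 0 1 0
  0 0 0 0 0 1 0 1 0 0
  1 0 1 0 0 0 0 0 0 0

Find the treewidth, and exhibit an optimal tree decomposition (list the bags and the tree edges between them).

The largest bag has 3 vertices, giving width 2; this decomposition certifies tw(G) ≤ 2. The edges 1–7–8–5–6–4–3–0–9–2–1 form a cycle, so G is not a tree and its treewidth is at least 2. Combining the bounds, tw(G) = 2.

Treewidth 2.
One such decomposition:
Bags: B1 = {1, 7, 8}  B2 = {1, 5, 8}  B3 = {1, 5, 6}  B4 = {1, 4, 6}  B5 = {1, 3, 4}  B6 = {0, 1, 3}  B7 = {0, 1, 9}  B8 = {1, 2, 9}
Tree: B1–B2, B2–B3, B3–B4, B4–B5, B5–B6, B6–B7, B7–B8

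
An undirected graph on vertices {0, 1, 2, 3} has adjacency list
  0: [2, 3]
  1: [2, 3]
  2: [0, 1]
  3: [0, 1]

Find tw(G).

2

A width-2 tree decomposition is:
Bags: B1 = {0, 1, 2}  B2 = {0, 1, 3}
Tree: B1–B2
Every bag has size at most 3, so the width is 3 − 1 = 2 and tw(G) ≤ 2. Since 1–2–0–3–1 is a cycle in G, G is not acyclic. Forests are exactly the graphs of treewidth ≤ 1, so tw(G) ≥ 2. The upper and lower bounds meet at 2, so that is the treewidth.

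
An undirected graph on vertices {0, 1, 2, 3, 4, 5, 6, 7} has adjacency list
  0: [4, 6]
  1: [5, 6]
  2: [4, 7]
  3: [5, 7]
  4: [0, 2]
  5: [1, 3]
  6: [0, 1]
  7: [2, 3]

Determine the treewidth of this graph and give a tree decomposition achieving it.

The largest bag has 3 vertices, giving width 2; this decomposition certifies tw(G) ≤ 2. For the lower bound, G contains the cycle 4–0–6–1–5–3–7–2–4, so G is not a forest; only forests have treewidth ≤ 1, hence tw(G) ≥ 2. Hence tw(G) = 2 exactly.

Treewidth 2.
Bags: B1 = {0, 4, 6}  B2 = {1, 4, 6}  B3 = {1, 4, 5}  B4 = {3, 4, 5}  B5 = {3, 4, 7}  B6 = {2, 4, 7}
Tree: B1–B2, B2–B3, B3–B4, B4–B5, B5–B6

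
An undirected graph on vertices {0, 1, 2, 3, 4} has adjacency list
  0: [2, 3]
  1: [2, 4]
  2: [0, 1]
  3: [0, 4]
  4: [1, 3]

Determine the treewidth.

A width-2 tree decomposition is:
Bags: B1 = {0, 2, 3}  B2 = {2, 3, 4}  B3 = {1, 2, 4}
Tree: B1–B2, B2–B3
The largest bag has 3 vertices, giving width 2; this decomposition certifies tw(G) ≤ 2. Since 2–0–3–4–1–2 is a cycle in G, G is not acyclic. Forests are exactly the graphs of treewidth ≤ 1, so tw(G) ≥ 2. Hence tw(G) = 2 exactly.

2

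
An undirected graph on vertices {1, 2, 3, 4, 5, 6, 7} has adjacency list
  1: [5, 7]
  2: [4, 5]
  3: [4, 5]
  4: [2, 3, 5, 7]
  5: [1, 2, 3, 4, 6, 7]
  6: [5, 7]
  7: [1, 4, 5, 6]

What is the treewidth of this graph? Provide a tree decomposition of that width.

The largest bag has 3 vertices, giving width 2; this decomposition certifies tw(G) ≤ 2. On the other hand G contains the 3-clique {1, 5, 7}. A clique must lie in a single bag of any decomposition, so no decomposition can have width below 2. The upper and lower bounds meet at 2, so that is the treewidth.

Treewidth 2.
Bags: B1 = {4, 5, 7}  B2 = {1, 5, 7}  B3 = {2, 4, 5}  B4 = {5, 6, 7}  B5 = {3, 4, 5}
Tree: B1–B2, B1–B3, B1–B4, B1–B5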